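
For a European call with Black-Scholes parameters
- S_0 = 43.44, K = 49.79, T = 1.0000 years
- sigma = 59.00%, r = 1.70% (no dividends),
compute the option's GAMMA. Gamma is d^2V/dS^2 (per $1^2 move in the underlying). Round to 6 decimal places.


d1 = 0.0925703644; d2 = -0.4974296356
phi(d1) = 0.3972366146; exp(-qT) = 1.0000000000; exp(-rT) = 0.9831436846
Gamma = exp(-qT) * phi(d1) / (S * sigma * sqrt(T)) = 1.0000000000 * 0.3972366146 / (43.4400 * 0.5900 * 1.0000000000) = 0.015499

Answer: Gamma = 0.015499


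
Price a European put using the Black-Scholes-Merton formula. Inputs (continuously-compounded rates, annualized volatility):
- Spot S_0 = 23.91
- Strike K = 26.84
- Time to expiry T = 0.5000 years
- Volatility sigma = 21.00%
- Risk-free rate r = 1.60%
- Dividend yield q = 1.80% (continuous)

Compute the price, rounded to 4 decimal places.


Answer: Price = 3.3898

Derivation:
d1 = (ln(S/K) + (r - q + 0.5*sigma^2) * T) / (sigma * sqrt(T)) = -0.71095567
d2 = d1 - sigma * sqrt(T) = -0.85944809
exp(-rT) = 0.99203191; exp(-qT) = 0.99104038
P = K * exp(-rT) * N(-d2) - S_0 * exp(-qT) * N(-d1)
N(-d1) = 0.76144415; N(-d2) = 0.80495333
P = 26.8400 * 0.99203191 * 0.80495333 - 23.9100 * 0.99104038 * 0.76144415 = 3.3898


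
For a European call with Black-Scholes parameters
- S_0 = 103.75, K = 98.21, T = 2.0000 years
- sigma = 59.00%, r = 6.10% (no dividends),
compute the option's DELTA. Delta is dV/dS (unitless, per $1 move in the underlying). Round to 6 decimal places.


Answer: Delta = 0.735383

Derivation:
d1 = 0.6291765619; d2 = -0.2052094399
phi(d1) = 0.3273026155; exp(-qT) = 1.0000000000; exp(-rT) = 0.8851483685
N(d1) = 0.7353832643
Delta = exp(-qT) * N(d1) = 1.0000000000 * 0.7353832643 = 0.735383


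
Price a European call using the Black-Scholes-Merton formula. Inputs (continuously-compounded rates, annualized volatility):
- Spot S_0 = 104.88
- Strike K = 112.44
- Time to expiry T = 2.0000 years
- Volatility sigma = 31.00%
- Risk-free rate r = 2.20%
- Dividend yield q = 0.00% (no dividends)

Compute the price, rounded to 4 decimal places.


Answer: Price = 17.1045

Derivation:
d1 = (ln(S/K) + (r - q + 0.5*sigma^2) * T) / (sigma * sqrt(T)) = 0.16080314
d2 = d1 - sigma * sqrt(T) = -0.27760307
exp(-rT) = 0.95695396; exp(-qT) = 1.00000000
C = S_0 * exp(-qT) * N(d1) - K * exp(-rT) * N(d2)
N(d1) = 0.56387577; N(d2) = 0.39065854
C = 104.8800 * 1.00000000 * 0.56387577 - 112.4400 * 0.95695396 * 0.39065854 = 17.1045


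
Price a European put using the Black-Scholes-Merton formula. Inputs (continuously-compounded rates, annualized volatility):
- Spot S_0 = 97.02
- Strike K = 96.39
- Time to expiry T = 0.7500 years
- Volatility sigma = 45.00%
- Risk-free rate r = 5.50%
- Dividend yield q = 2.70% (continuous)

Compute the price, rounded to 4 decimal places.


Answer: Price = 13.2347

Derivation:
d1 = (ln(S/K) + (r - q + 0.5*sigma^2) * T) / (sigma * sqrt(T)) = 0.26545842
d2 = d1 - sigma * sqrt(T) = -0.12425301
exp(-rT) = 0.95958920; exp(-qT) = 0.97995365
P = K * exp(-rT) * N(-d2) - S_0 * exp(-qT) * N(-d1)
N(-d1) = 0.39532817; N(-d2) = 0.54944252
P = 96.3900 * 0.95958920 * 0.54944252 - 97.0200 * 0.97995365 * 0.39532817 = 13.2347


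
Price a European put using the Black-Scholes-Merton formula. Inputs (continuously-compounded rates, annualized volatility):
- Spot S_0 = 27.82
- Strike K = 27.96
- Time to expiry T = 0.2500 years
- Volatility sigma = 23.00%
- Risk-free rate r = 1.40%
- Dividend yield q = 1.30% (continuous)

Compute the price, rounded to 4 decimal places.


d1 = (ln(S/K) + (r - q + 0.5*sigma^2) * T) / (sigma * sqrt(T)) = 0.01602408
d2 = d1 - sigma * sqrt(T) = -0.09897592
exp(-rT) = 0.99650612; exp(-qT) = 0.99675528
P = K * exp(-rT) * N(-d2) - S_0 * exp(-qT) * N(-d1)
N(-d1) = 0.49360759; N(-d2) = 0.53942131
P = 27.9600 * 0.99650612 * 0.53942131 - 27.8200 * 0.99675528 * 0.49360759 = 1.3419

Answer: Price = 1.3419


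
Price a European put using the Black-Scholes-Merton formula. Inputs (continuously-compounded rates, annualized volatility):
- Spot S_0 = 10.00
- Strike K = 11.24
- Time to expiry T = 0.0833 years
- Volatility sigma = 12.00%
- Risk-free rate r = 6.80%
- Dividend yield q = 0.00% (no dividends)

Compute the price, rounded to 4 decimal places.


Answer: Price = 1.1766

Derivation:
d1 = (ln(S/K) + (r - q + 0.5*sigma^2) * T) / (sigma * sqrt(T)) = -3.19424013
d2 = d1 - sigma * sqrt(T) = -3.22887422
exp(-rT) = 0.99435161; exp(-qT) = 1.00000000
P = K * exp(-rT) * N(-d2) - S_0 * exp(-qT) * N(-d1)
N(-d1) = 0.99929900; N(-d2) = 0.99937861
P = 11.2400 * 0.99435161 * 0.99937861 - 10.0000 * 1.00000000 * 0.99929900 = 1.1766


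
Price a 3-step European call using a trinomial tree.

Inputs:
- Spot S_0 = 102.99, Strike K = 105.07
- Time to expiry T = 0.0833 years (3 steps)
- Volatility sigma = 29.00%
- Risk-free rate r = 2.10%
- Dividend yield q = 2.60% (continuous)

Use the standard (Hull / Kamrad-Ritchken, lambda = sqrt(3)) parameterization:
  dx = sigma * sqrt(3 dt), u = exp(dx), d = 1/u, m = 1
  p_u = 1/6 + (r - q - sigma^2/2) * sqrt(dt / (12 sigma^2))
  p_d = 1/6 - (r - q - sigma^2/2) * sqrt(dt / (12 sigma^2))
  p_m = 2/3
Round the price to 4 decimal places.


Answer: Price = V(0,0) = 2.5026

Derivation:
dt = T/N = 0.027767; dx = sigma*sqrt(3*dt) = 0.083699
u = exp(dx) = 1.087302; d = 1/u = 0.919708
p_u = 0.158862, p_m = 0.666667, p_d = 0.174471
Discount per step: exp(-r*dt) = 0.999417
Stock lattice S(k, j) with j the centered position index:
  k=0: S(0,+0) = 102.9900
  k=1: S(1,-1) = 94.7207; S(1,+0) = 102.9900; S(1,+1) = 111.9812
  k=2: S(2,-2) = 87.1154; S(2,-1) = 94.7207; S(2,+0) = 102.9900; S(2,+1) = 111.9812; S(2,+2) = 121.7573
  k=3: S(3,-3) = 80.1207; S(3,-2) = 87.1154; S(3,-1) = 94.7207; S(3,+0) = 102.9900; S(3,+1) = 111.9812; S(3,+2) = 121.7573; S(3,+3) = 132.3869
Terminal payoffs V(N, j) = max(S_T - K, 0):
  V(3,-3) = 0.000000; V(3,-2) = 0.000000; V(3,-1) = 0.000000; V(3,+0) = 0.000000; V(3,+1) = 6.911193; V(3,+2) = 16.687332; V(3,+3) = 27.316944
Backward induction: V(k, j) = exp(-r*dt) * [p_u * V(k+1, j+1) + p_m * V(k+1, j) + p_d * V(k+1, j-1)]
  V(2,-2) = exp(-r*dt) * [p_u*0.000000 + p_m*0.000000 + p_d*0.000000] = 0.000000
  V(2,-1) = exp(-r*dt) * [p_u*0.000000 + p_m*0.000000 + p_d*0.000000] = 0.000000
  V(2,+0) = exp(-r*dt) * [p_u*6.911193 + p_m*0.000000 + p_d*0.000000] = 1.097289
  V(2,+1) = exp(-r*dt) * [p_u*16.687332 + p_m*6.911193 + p_d*0.000000] = 7.254220
  V(2,+2) = exp(-r*dt) * [p_u*27.316944 + p_m*16.687332 + p_d*6.911193] = 16.660608
  V(1,-1) = exp(-r*dt) * [p_u*1.097289 + p_m*0.000000 + p_d*0.000000] = 0.174216
  V(1,+0) = exp(-r*dt) * [p_u*7.254220 + p_m*1.097289 + p_d*0.000000] = 1.882850
  V(1,+1) = exp(-r*dt) * [p_u*16.660608 + p_m*7.254220 + p_d*1.097289] = 7.669862
  V(0,+0) = exp(-r*dt) * [p_u*7.669862 + p_m*1.882850 + p_d*0.174216] = 2.502622


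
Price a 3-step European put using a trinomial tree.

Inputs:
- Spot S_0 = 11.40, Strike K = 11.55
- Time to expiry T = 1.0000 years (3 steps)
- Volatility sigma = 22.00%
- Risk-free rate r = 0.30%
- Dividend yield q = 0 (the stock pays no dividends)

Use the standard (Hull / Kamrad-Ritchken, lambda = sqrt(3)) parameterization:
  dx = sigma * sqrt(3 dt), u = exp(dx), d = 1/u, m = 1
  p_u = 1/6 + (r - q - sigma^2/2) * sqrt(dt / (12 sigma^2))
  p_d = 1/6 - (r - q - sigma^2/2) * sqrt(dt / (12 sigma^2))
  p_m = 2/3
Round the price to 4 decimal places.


Answer: Price = V(0,0) = 0.9948

Derivation:
dt = T/N = 0.333333; dx = sigma*sqrt(3*dt) = 0.220000
u = exp(dx) = 1.246077; d = 1/u = 0.802519
p_u = 0.150606, p_m = 0.666667, p_d = 0.182727
Discount per step: exp(-r*dt) = 0.999000
Stock lattice S(k, j) with j the centered position index:
  k=0: S(0,+0) = 11.4000
  k=1: S(1,-1) = 9.1487; S(1,+0) = 11.4000; S(1,+1) = 14.2053
  k=2: S(2,-2) = 7.3420; S(2,-1) = 9.1487; S(2,+0) = 11.4000; S(2,+1) = 14.2053; S(2,+2) = 17.7009
  k=3: S(3,-3) = 5.8921; S(3,-2) = 7.3420; S(3,-1) = 9.1487; S(3,+0) = 11.4000; S(3,+1) = 14.2053; S(3,+2) = 17.7009; S(3,+3) = 22.0566
Terminal payoffs V(N, j) = max(K - S_T, 0):
  V(3,-3) = 5.657895; V(3,-2) = 4.207985; V(3,-1) = 2.401286; V(3,+0) = 0.150000; V(3,+1) = 0.000000; V(3,+2) = 0.000000; V(3,+3) = 0.000000
Backward induction: V(k, j) = exp(-r*dt) * [p_u * V(k+1, j+1) + p_m * V(k+1, j) + p_d * V(k+1, j-1)]
  V(2,-2) = exp(-r*dt) * [p_u*2.401286 + p_m*4.207985 + p_d*5.657895] = 4.196624
  V(2,-1) = exp(-r*dt) * [p_u*0.150000 + p_m*2.401286 + p_d*4.207985] = 2.389970
  V(2,+0) = exp(-r*dt) * [p_u*0.000000 + p_m*0.150000 + p_d*2.401286] = 0.538242
  V(2,+1) = exp(-r*dt) * [p_u*0.000000 + p_m*0.000000 + p_d*0.150000] = 0.027382
  V(2,+2) = exp(-r*dt) * [p_u*0.000000 + p_m*0.000000 + p_d*0.000000] = 0.000000
  V(1,-1) = exp(-r*dt) * [p_u*0.538242 + p_m*2.389970 + p_d*4.196624] = 2.438774
  V(1,+0) = exp(-r*dt) * [p_u*0.027382 + p_m*0.538242 + p_d*2.389970] = 0.798865
  V(1,+1) = exp(-r*dt) * [p_u*0.000000 + p_m*0.027382 + p_d*0.538242] = 0.116489
  V(0,+0) = exp(-r*dt) * [p_u*0.116489 + p_m*0.798865 + p_d*2.438774] = 0.994756


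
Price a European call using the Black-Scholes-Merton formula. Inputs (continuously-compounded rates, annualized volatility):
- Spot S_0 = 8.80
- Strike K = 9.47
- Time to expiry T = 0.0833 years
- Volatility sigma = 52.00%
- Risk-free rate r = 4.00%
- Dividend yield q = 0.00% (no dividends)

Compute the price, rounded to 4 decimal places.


d1 = (ln(S/K) + (r - q + 0.5*sigma^2) * T) / (sigma * sqrt(T)) = -0.39167522
d2 = d1 - sigma * sqrt(T) = -0.54175626
exp(-rT) = 0.99667354; exp(-qT) = 1.00000000
C = S_0 * exp(-qT) * N(d1) - K * exp(-rT) * N(d2)
N(d1) = 0.34764910; N(d2) = 0.29399321
C = 8.8000 * 1.00000000 * 0.34764910 - 9.4700 * 0.99667354 * 0.29399321 = 0.2845

Answer: Price = 0.2845


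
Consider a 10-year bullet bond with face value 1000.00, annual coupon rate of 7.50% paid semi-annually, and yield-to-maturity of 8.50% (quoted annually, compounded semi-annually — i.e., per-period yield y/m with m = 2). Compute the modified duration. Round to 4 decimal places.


Coupon per period c = face * coupon_rate / m = 37.500000
Periods per year m = 2; per-period yield y/m = 0.042500
Number of cashflows N = 20
Cashflows (t years, CF_t, discount factor 1/(1+y/m)^(m*t), PV):
  t = 0.5000: CF_t = 37.500000, DF = 0.959233, PV = 35.971223
  t = 1.0000: CF_t = 37.500000, DF = 0.920127, PV = 34.504770
  t = 1.5000: CF_t = 37.500000, DF = 0.882616, PV = 33.098101
  t = 2.0000: CF_t = 37.500000, DF = 0.846634, PV = 31.748778
  t = 2.5000: CF_t = 37.500000, DF = 0.812119, PV = 30.454463
  t = 3.0000: CF_t = 37.500000, DF = 0.779011, PV = 29.212914
  t = 3.5000: CF_t = 37.500000, DF = 0.747253, PV = 28.021980
  t = 4.0000: CF_t = 37.500000, DF = 0.716789, PV = 26.879597
  t = 4.5000: CF_t = 37.500000, DF = 0.687568, PV = 25.783786
  t = 5.0000: CF_t = 37.500000, DF = 0.659537, PV = 24.732649
  t = 5.5000: CF_t = 37.500000, DF = 0.632650, PV = 23.724363
  t = 6.0000: CF_t = 37.500000, DF = 0.606858, PV = 22.757183
  t = 6.5000: CF_t = 37.500000, DF = 0.582118, PV = 21.829432
  t = 7.0000: CF_t = 37.500000, DF = 0.558387, PV = 20.939503
  t = 7.5000: CF_t = 37.500000, DF = 0.535623, PV = 20.085855
  t = 8.0000: CF_t = 37.500000, DF = 0.513787, PV = 19.267007
  t = 8.5000: CF_t = 37.500000, DF = 0.492841, PV = 18.481541
  t = 9.0000: CF_t = 37.500000, DF = 0.472749, PV = 17.728097
  t = 9.5000: CF_t = 37.500000, DF = 0.453477, PV = 17.005369
  t = 10.0000: CF_t = 1037.500000, DF = 0.434989, PV = 451.301558
Price P = sum_t PV_t = 933.528171
First compute Macaulay numerator sum_t t * PV_t:
  t * PV_t at t = 0.5000: 17.985612
  t * PV_t at t = 1.0000: 34.504770
  t * PV_t at t = 1.5000: 49.647151
  t * PV_t at t = 2.0000: 63.497556
  t * PV_t at t = 2.5000: 76.136158
  t * PV_t at t = 3.0000: 87.638743
  t * PV_t at t = 3.5000: 98.076931
  t * PV_t at t = 4.0000: 107.518389
  t * PV_t at t = 4.5000: 116.027039
  t * PV_t at t = 5.0000: 123.663244
  t * PV_t at t = 5.5000: 130.483999
  t * PV_t at t = 6.0000: 136.543099
  t * PV_t at t = 6.5000: 141.891310
  t * PV_t at t = 7.0000: 146.576523
  t * PV_t at t = 7.5000: 150.643909
  t * PV_t at t = 8.0000: 154.136054
  t * PV_t at t = 8.5000: 157.093101
  t * PV_t at t = 9.0000: 159.552874
  t * PV_t at t = 9.5000: 161.551005
  t * PV_t at t = 10.0000: 4513.015576
Macaulay duration D = 6626.183043 / 933.528171 = 7.098000
Modified duration = D / (1 + y/m) = 7.098000 / (1 + 0.042500) = 6.808633

Answer: Modified duration = 6.8086


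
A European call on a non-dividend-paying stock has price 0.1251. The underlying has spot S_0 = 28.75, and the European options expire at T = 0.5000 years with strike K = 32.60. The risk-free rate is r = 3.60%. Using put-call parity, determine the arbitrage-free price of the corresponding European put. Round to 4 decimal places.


Answer: Put price = 3.3935

Derivation:
Put-call parity: C - P = S_0 * exp(-qT) - K * exp(-rT).
S_0 * exp(-qT) = 28.7500 * 1.00000000 = 28.75000000
K * exp(-rT) = 32.6000 * 0.98216103 = 32.01844965
P = C - S*exp(-qT) + K*exp(-rT)
P = 0.1251 - 28.75000000 + 32.01844965 = 3.3935


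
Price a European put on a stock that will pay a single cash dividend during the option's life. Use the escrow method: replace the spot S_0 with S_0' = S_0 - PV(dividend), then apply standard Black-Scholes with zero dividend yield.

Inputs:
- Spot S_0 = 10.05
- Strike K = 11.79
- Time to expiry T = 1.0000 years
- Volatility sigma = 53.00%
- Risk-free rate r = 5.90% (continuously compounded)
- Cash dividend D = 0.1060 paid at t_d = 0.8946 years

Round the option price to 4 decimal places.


Answer: Price = 2.8303

Derivation:
PV(D) = D * exp(-r * t_d) = 0.1060 * 0.94858735 = 0.10055026
S_0' = S_0 - PV(D) = 10.0500 - 0.10055026 = 9.94944974
d1 = (ln(S_0'/K) + (r + sigma^2/2)*T) / (sigma*sqrt(T)) = 0.05606704
d2 = d1 - sigma*sqrt(T) = -0.47393296
exp(-rT) = 0.94270677
N(-d1) = 0.47764420; N(-d2) = 0.68222614
P = K * exp(-rT) * N(-d2) - S_0' * N(-d1) = 11.7900 * 0.94270677 * 0.68222614 - 9.94944974 * 0.47764420 = 2.8303


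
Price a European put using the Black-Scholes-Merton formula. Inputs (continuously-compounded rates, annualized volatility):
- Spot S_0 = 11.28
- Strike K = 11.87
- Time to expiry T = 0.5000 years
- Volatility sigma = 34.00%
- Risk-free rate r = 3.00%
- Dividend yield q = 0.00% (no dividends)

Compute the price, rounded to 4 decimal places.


d1 = (ln(S/K) + (r - q + 0.5*sigma^2) * T) / (sigma * sqrt(T)) = -0.02946124
d2 = d1 - sigma * sqrt(T) = -0.26987755
exp(-rT) = 0.98511194; exp(-qT) = 1.00000000
P = K * exp(-rT) * N(-d2) - S_0 * exp(-qT) * N(-d1)
N(-d1) = 0.51175163; N(-d2) = 0.60637277
P = 11.8700 * 0.98511194 * 0.60637277 - 11.2800 * 1.00000000 * 0.51175163 = 1.3179

Answer: Price = 1.3179


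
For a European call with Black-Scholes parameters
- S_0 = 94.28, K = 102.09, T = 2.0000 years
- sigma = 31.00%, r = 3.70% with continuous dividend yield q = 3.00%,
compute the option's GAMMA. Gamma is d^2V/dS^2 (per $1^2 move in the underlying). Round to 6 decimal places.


Answer: Gamma = 0.009068

Derivation:
d1 = 0.0696028035; d2 = -0.3688034009
phi(d1) = 0.3979771019; exp(-qT) = 0.9417645336; exp(-rT) = 0.9286716938
Gamma = exp(-qT) * phi(d1) / (S * sigma * sqrt(T)) = 0.9417645336 * 0.3979771019 / (94.2800 * 0.3100 * 1.4142135624) = 0.009068


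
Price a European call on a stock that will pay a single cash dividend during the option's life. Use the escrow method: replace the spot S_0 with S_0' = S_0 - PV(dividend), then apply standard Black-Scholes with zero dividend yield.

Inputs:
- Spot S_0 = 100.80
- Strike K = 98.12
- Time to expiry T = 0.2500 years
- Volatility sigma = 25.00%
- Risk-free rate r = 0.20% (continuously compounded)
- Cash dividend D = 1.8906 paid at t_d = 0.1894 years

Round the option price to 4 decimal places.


Answer: Price = 5.3393

Derivation:
PV(D) = D * exp(-r * t_d) = 1.8906 * 0.99962127 = 1.88988398
S_0' = S_0 - PV(D) = 100.8000 - 1.88988398 = 98.91011602
d1 = (ln(S_0'/K) + (r + sigma^2/2)*T) / (sigma*sqrt(T)) = 0.13066240
d2 = d1 - sigma*sqrt(T) = 0.00566240
exp(-rT) = 0.99950012
N(d1) = 0.55197881; N(d2) = 0.50225896
C = S_0' * N(d1) - K * exp(-rT) * N(d2) = 98.91011602 * 0.55197881 - 98.1200 * 0.99950012 * 0.50225896 = 5.3393


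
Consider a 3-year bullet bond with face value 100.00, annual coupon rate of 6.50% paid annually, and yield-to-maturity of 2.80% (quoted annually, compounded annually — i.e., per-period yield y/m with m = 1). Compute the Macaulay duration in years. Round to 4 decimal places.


Answer: Macaulay duration = 2.8299 years

Derivation:
Coupon per period c = face * coupon_rate / m = 6.500000
Periods per year m = 1; per-period yield y/m = 0.028000
Number of cashflows N = 3
Cashflows (t years, CF_t, discount factor 1/(1+y/m)^(m*t), PV):
  t = 1.0000: CF_t = 6.500000, DF = 0.972763, PV = 6.322957
  t = 2.0000: CF_t = 6.500000, DF = 0.946267, PV = 6.150737
  t = 3.0000: CF_t = 106.500000, DF = 0.920493, PV = 98.032542
Price P = sum_t PV_t = 110.506236
Macaulay numerator sum_t t * PV_t:
  t * PV_t at t = 1.0000: 6.322957
  t * PV_t at t = 2.0000: 12.301473
  t * PV_t at t = 3.0000: 294.097626
Macaulay duration D = (sum_t t * PV_t) / P = 312.722056 / 110.506236 = 2.829904


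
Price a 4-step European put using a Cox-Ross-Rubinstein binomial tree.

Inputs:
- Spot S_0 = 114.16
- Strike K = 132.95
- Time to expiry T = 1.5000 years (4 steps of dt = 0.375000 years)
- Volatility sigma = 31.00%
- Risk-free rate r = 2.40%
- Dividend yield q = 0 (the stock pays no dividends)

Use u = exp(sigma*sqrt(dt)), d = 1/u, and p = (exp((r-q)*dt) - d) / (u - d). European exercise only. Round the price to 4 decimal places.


dt = T/N = 0.375000
u = exp(sigma*sqrt(dt)) = 1.209051; d = 1/u = 0.827095
p = (exp((r-q)*dt) - d) / (u - d) = 0.476352
Discount per step: exp(-r*dt) = 0.991040
Stock lattice S(k, i) with i counting down-moves:
  k=0: S(0,0) = 114.1600
  k=1: S(1,0) = 138.0252; S(1,1) = 94.4212
  k=2: S(2,0) = 166.8795; S(2,1) = 114.1600; S(2,2) = 78.0953
  k=3: S(3,0) = 201.7657; S(3,1) = 138.0252; S(3,2) = 94.4212; S(3,3) = 64.5923
  k=4: S(4,0) = 243.9450; S(4,1) = 166.8795; S(4,2) = 114.1600; S(4,3) = 78.0953; S(4,4) = 53.4240
Terminal payoffs V(N, i) = max(K - S_T, 0):
  V(4,0) = 0.000000; V(4,1) = 0.000000; V(4,2) = 18.790000; V(4,3) = 54.854685; V(4,4) = 79.526050
Backward induction: V(k, i) = exp(-r*dt) * [p * V(k+1, i) + (1-p) * V(k+1, i+1)].
  V(3,0) = exp(-r*dt) * [p*0.000000 + (1-p)*0.000000] = 0.000000
  V(3,1) = exp(-r*dt) * [p*0.000000 + (1-p)*18.790000] = 9.751181
  V(3,2) = exp(-r*dt) * [p*18.790000 + (1-p)*54.854685] = 37.337628
  V(3,3) = exp(-r*dt) * [p*54.854685 + (1-p)*79.526050] = 67.166557
  V(2,0) = exp(-r*dt) * [p*0.000000 + (1-p)*9.751181] = 5.060432
  V(2,1) = exp(-r*dt) * [p*9.751181 + (1-p)*37.337628] = 23.979962
  V(2,2) = exp(-r*dt) * [p*37.337628 + (1-p)*67.166557] = 52.482995
  V(1,0) = exp(-r*dt) * [p*5.060432 + (1-p)*23.979962] = 14.833494
  V(1,1) = exp(-r*dt) * [p*23.979962 + (1-p)*52.482995] = 38.556926
  V(0,0) = exp(-r*dt) * [p*14.833494 + (1-p)*38.556926] = 27.012006

Answer: Price = V(0,0) = 27.0120


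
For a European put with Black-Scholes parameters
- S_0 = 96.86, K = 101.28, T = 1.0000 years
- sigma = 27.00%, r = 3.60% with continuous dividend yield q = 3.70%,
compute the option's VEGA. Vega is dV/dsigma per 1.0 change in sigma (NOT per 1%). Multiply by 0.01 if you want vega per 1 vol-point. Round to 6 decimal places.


d1 = -0.0339715608; d2 = -0.3039715608
phi(d1) = 0.3987121438; exp(-qT) = 0.9636761353; exp(-rT) = 0.9646402935
Vega = S * exp(-qT) * phi(d1) * sqrt(T) = 96.8600 * 0.9636761353 * 0.3987121438 * 1.0000000000 = 37.216458

Answer: Vega = 37.216458


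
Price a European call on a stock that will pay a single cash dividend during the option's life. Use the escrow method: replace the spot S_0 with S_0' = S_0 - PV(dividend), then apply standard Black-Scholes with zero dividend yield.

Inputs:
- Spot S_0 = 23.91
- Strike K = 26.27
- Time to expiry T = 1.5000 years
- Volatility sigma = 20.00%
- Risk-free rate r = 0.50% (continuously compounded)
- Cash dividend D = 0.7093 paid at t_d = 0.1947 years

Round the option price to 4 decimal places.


PV(D) = D * exp(-r * t_d) = 0.7093 * 0.99902697 = 0.70860983
S_0' = S_0 - PV(D) = 23.9100 - 0.70860983 = 23.20139017
d1 = (ln(S_0'/K) + (r + sigma^2/2)*T) / (sigma*sqrt(T)) = -0.35401416
d2 = d1 - sigma*sqrt(T) = -0.59896314
exp(-rT) = 0.99252805
N(d1) = 0.36166414; N(d2) = 0.27459873
C = S_0' * N(d1) - K * exp(-rT) * N(d2) = 23.20139017 * 0.36166414 - 26.2700 * 0.99252805 * 0.27459873 = 1.2313

Answer: Price = 1.2313


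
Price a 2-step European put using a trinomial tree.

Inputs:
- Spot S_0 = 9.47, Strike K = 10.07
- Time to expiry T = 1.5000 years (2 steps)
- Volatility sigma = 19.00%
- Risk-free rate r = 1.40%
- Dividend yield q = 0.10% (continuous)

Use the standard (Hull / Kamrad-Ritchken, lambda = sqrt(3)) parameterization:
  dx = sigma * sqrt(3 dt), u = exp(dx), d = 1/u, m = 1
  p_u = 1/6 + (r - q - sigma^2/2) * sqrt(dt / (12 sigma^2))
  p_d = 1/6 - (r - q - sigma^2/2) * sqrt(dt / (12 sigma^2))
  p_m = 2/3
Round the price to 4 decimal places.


Answer: Price = V(0,0) = 1.0995

Derivation:
dt = T/N = 0.750000; dx = sigma*sqrt(3*dt) = 0.285000
u = exp(dx) = 1.329762; d = 1/u = 0.752014
p_u = 0.160022, p_m = 0.666667, p_d = 0.173311
Discount per step: exp(-r*dt) = 0.989555
Stock lattice S(k, j) with j the centered position index:
  k=0: S(0,+0) = 9.4700
  k=1: S(1,-1) = 7.1216; S(1,+0) = 9.4700; S(1,+1) = 12.5928
  k=2: S(2,-2) = 5.3555; S(2,-1) = 7.1216; S(2,+0) = 9.4700; S(2,+1) = 12.5928; S(2,+2) = 16.7455
Terminal payoffs V(N, j) = max(K - S_T, 0):
  V(2,-2) = 4.714474; V(2,-1) = 2.948425; V(2,+0) = 0.600000; V(2,+1) = 0.000000; V(2,+2) = 0.000000
Backward induction: V(k, j) = exp(-r*dt) * [p_u * V(k+1, j+1) + p_m * V(k+1, j) + p_d * V(k+1, j-1)]
  V(1,-1) = exp(-r*dt) * [p_u*0.600000 + p_m*2.948425 + p_d*4.714474] = 2.848634
  V(1,+0) = exp(-r*dt) * [p_u*0.000000 + p_m*0.600000 + p_d*2.948425] = 0.901480
  V(1,+1) = exp(-r*dt) * [p_u*0.000000 + p_m*0.000000 + p_d*0.600000] = 0.102901
  V(0,+0) = exp(-r*dt) * [p_u*0.102901 + p_m*0.901480 + p_d*2.848634] = 1.099548


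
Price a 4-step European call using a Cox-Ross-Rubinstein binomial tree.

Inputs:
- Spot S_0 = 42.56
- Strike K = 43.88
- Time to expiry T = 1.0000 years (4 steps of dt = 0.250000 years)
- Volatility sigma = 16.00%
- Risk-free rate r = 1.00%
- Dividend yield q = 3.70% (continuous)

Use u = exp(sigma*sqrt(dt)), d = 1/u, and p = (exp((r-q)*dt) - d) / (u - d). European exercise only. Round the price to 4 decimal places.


dt = T/N = 0.250000
u = exp(sigma*sqrt(dt)) = 1.083287; d = 1/u = 0.923116
p = (exp((r-q)*dt) - d) / (u - d) = 0.438010
Discount per step: exp(-r*dt) = 0.997503
Stock lattice S(k, i) with i counting down-moves:
  k=0: S(0,0) = 42.5600
  k=1: S(1,0) = 46.1047; S(1,1) = 39.2878
  k=2: S(2,0) = 49.9446; S(2,1) = 42.5600; S(2,2) = 36.2672
  k=3: S(3,0) = 54.1044; S(3,1) = 46.1047; S(3,2) = 39.2878; S(3,3) = 33.4789
  k=4: S(4,0) = 58.6106; S(4,1) = 49.9446; S(4,2) = 42.5600; S(4,3) = 36.2672; S(4,4) = 30.9049
Terminal payoffs V(N, i) = max(S_T - K, 0):
  V(4,0) = 14.730558; V(4,1) = 6.064623; V(4,2) = 0.000000; V(4,3) = 0.000000; V(4,4) = 0.000000
Backward induction: V(k, i) = exp(-r*dt) * [p * V(k+1, i) + (1-p) * V(k+1, i+1)].
  V(3,0) = exp(-r*dt) * [p*14.730558 + (1-p)*6.064623] = 9.835769
  V(3,1) = exp(-r*dt) * [p*6.064623 + (1-p)*0.000000] = 2.649733
  V(3,2) = exp(-r*dt) * [p*0.000000 + (1-p)*0.000000] = 0.000000
  V(3,3) = exp(-r*dt) * [p*0.000000 + (1-p)*0.000000] = 0.000000
  V(2,0) = exp(-r*dt) * [p*9.835769 + (1-p)*2.649733] = 5.782814
  V(2,1) = exp(-r*dt) * [p*2.649733 + (1-p)*0.000000] = 1.157712
  V(2,2) = exp(-r*dt) * [p*0.000000 + (1-p)*0.000000] = 0.000000
  V(1,0) = exp(-r*dt) * [p*5.782814 + (1-p)*1.157712] = 3.175604
  V(1,1) = exp(-r*dt) * [p*1.157712 + (1-p)*0.000000] = 0.505823
  V(0,0) = exp(-r*dt) * [p*3.175604 + (1-p)*0.505823] = 1.671031

Answer: Price = V(0,0) = 1.6710


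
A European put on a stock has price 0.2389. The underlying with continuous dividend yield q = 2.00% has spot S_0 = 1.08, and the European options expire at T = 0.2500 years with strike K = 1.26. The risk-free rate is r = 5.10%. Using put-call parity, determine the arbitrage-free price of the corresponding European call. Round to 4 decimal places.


Answer: Call price = 0.0695

Derivation:
Put-call parity: C - P = S_0 * exp(-qT) - K * exp(-rT).
S_0 * exp(-qT) = 1.0800 * 0.99501248 = 1.07461348
K * exp(-rT) = 1.2600 * 0.98733094 = 1.24403698
C = P + S*exp(-qT) - K*exp(-rT)
C = 0.2389 + 1.07461348 - 1.24403698 = 0.0695


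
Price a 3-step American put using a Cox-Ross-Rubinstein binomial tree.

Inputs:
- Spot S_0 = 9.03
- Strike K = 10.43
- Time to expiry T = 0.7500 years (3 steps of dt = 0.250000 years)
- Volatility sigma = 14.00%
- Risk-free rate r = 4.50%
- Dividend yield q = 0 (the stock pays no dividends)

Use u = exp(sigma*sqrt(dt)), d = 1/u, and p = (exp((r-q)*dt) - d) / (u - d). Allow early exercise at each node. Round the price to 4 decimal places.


Answer: Price = V(0,0) = 1.4000

Derivation:
dt = T/N = 0.250000
u = exp(sigma*sqrt(dt)) = 1.072508; d = 1/u = 0.932394
p = (exp((r-q)*dt) - d) / (u - d) = 0.563252
Discount per step: exp(-r*dt) = 0.988813
Stock lattice S(k, i) with i counting down-moves:
  k=0: S(0,0) = 9.0300
  k=1: S(1,0) = 9.6847; S(1,1) = 8.4195
  k=2: S(2,0) = 10.3870; S(2,1) = 9.0300; S(2,2) = 7.8503
  k=3: S(3,0) = 11.1401; S(3,1) = 9.6847; S(3,2) = 8.4195; S(3,3) = 7.3196
Terminal payoffs V(N, i) = max(K - S_T, 0):
  V(3,0) = 0.000000; V(3,1) = 0.745251; V(3,2) = 2.010484; V(3,3) = 3.110424
Backward induction: V(k, i) = exp(-r*dt) * [p * V(k+1, i) + (1-p) * V(k+1, i+1)]; then take max(V_cont, immediate exercise) for American.
  V(2,0) = exp(-r*dt) * [p*0.000000 + (1-p)*0.745251] = 0.321846; exercise = 0.043028; V(2,0) = max -> 0.321846
  V(2,1) = exp(-r*dt) * [p*0.745251 + (1-p)*2.010484] = 1.283320; exercise = 1.400000; V(2,1) = max -> 1.400000
  V(2,2) = exp(-r*dt) * [p*2.010484 + (1-p)*3.110424] = 2.463015; exercise = 2.579695; V(2,2) = max -> 2.579695
  V(1,0) = exp(-r*dt) * [p*0.321846 + (1-p)*1.400000] = 0.783859; exercise = 0.745251; V(1,0) = max -> 0.783859
  V(1,1) = exp(-r*dt) * [p*1.400000 + (1-p)*2.579695] = 1.893804; exercise = 2.010484; V(1,1) = max -> 2.010484
  V(0,0) = exp(-r*dt) * [p*0.783859 + (1-p)*2.010484] = 1.304823; exercise = 1.400000; V(0,0) = max -> 1.400000


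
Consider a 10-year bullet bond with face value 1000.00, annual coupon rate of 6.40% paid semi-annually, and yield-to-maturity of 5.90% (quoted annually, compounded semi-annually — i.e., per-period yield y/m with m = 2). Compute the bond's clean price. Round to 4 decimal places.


Coupon per period c = face * coupon_rate / m = 32.000000
Periods per year m = 2; per-period yield y/m = 0.029500
Number of cashflows N = 20
Cashflows (t years, CF_t, discount factor 1/(1+y/m)^(m*t), PV):
  t = 0.5000: CF_t = 32.000000, DF = 0.971345, PV = 31.083050
  t = 1.0000: CF_t = 32.000000, DF = 0.943512, PV = 30.192375
  t = 1.5000: CF_t = 32.000000, DF = 0.916476, PV = 29.327222
  t = 2.0000: CF_t = 32.000000, DF = 0.890214, PV = 28.486860
  t = 2.5000: CF_t = 32.000000, DF = 0.864706, PV = 27.670578
  t = 3.0000: CF_t = 32.000000, DF = 0.839928, PV = 26.877686
  t = 3.5000: CF_t = 32.000000, DF = 0.815860, PV = 26.107514
  t = 4.0000: CF_t = 32.000000, DF = 0.792482, PV = 25.359411
  t = 4.5000: CF_t = 32.000000, DF = 0.769773, PV = 24.632745
  t = 5.0000: CF_t = 32.000000, DF = 0.747716, PV = 23.926902
  t = 5.5000: CF_t = 32.000000, DF = 0.726290, PV = 23.241284
  t = 6.0000: CF_t = 32.000000, DF = 0.705479, PV = 22.575312
  t = 6.5000: CF_t = 32.000000, DF = 0.685263, PV = 21.928424
  t = 7.0000: CF_t = 32.000000, DF = 0.665627, PV = 21.300072
  t = 7.5000: CF_t = 32.000000, DF = 0.646554, PV = 20.689725
  t = 8.0000: CF_t = 32.000000, DF = 0.628027, PV = 20.096867
  t = 8.5000: CF_t = 32.000000, DF = 0.610031, PV = 19.520998
  t = 9.0000: CF_t = 32.000000, DF = 0.592551, PV = 18.961630
  t = 9.5000: CF_t = 32.000000, DF = 0.575572, PV = 18.418290
  t = 10.0000: CF_t = 1032.000000, DF = 0.559079, PV = 576.969264
Price P = sum_t PV_t = 1037.366208

Answer: Price = 1037.3662


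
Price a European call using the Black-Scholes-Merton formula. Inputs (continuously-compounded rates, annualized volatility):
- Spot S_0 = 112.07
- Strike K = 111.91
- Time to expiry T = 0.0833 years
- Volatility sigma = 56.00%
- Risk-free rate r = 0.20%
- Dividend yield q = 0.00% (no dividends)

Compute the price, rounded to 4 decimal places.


Answer: Price = 7.3023

Derivation:
d1 = (ln(S/K) + (r - q + 0.5*sigma^2) * T) / (sigma * sqrt(T)) = 0.09068320
d2 = d1 - sigma * sqrt(T) = -0.07094254
exp(-rT) = 0.99983341; exp(-qT) = 1.00000000
C = S_0 * exp(-qT) * N(d1) - K * exp(-rT) * N(d2)
N(d1) = 0.53612784; N(d2) = 0.47172174
C = 112.0700 * 1.00000000 * 0.53612784 - 111.9100 * 0.99983341 * 0.47172174 = 7.3023


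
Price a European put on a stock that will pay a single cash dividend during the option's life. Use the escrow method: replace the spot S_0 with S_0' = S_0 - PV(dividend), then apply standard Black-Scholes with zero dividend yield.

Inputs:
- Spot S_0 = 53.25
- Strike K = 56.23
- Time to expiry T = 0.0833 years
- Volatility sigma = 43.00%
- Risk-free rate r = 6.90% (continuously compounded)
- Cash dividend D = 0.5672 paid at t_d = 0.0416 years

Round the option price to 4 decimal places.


Answer: Price = 4.5995

Derivation:
PV(D) = D * exp(-r * t_d) = 0.5672 * 0.99713372 = 0.56557424
S_0' = S_0 - PV(D) = 53.2500 - 0.56557424 = 52.68442576
d1 = (ln(S_0'/K) + (r + sigma^2/2)*T) / (sigma*sqrt(T)) = -0.41643409
d2 = d1 - sigma*sqrt(T) = -0.54053957
exp(-rT) = 0.99426879
N(-d1) = 0.66145380; N(-d2) = 0.70558751
P = K * exp(-rT) * N(-d2) - S_0' * N(-d1) = 56.2300 * 0.99426879 * 0.70558751 - 52.68442576 * 0.66145380 = 4.5995


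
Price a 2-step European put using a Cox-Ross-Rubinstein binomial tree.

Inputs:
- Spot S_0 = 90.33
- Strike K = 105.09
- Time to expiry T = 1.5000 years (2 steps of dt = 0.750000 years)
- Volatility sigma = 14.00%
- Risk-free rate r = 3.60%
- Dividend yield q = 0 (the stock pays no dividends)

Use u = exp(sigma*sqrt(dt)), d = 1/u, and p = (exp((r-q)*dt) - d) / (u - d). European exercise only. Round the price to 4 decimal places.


Answer: Price = V(0,0) = 12.4572

Derivation:
dt = T/N = 0.750000
u = exp(sigma*sqrt(dt)) = 1.128900; d = 1/u = 0.885818
p = (exp((r-q)*dt) - d) / (u - d) = 0.582313
Discount per step: exp(-r*dt) = 0.973361
Stock lattice S(k, i) with i counting down-moves:
  k=0: S(0,0) = 90.3300
  k=1: S(1,0) = 101.9735; S(1,1) = 80.0160
  k=2: S(2,0) = 115.1179; S(2,1) = 90.3300; S(2,2) = 70.8796
Terminal payoffs V(N, i) = max(K - S_T, 0):
  V(2,0) = 0.000000; V(2,1) = 14.760000; V(2,2) = 34.210410
Backward induction: V(k, i) = exp(-r*dt) * [p * V(k+1, i) + (1-p) * V(k+1, i+1)].
  V(1,0) = exp(-r*dt) * [p*0.000000 + (1-p)*14.760000] = 6.000830
  V(1,1) = exp(-r*dt) * [p*14.760000 + (1-p)*34.210410] = 22.274576
  V(0,0) = exp(-r*dt) * [p*6.000830 + (1-p)*22.274576] = 12.457234


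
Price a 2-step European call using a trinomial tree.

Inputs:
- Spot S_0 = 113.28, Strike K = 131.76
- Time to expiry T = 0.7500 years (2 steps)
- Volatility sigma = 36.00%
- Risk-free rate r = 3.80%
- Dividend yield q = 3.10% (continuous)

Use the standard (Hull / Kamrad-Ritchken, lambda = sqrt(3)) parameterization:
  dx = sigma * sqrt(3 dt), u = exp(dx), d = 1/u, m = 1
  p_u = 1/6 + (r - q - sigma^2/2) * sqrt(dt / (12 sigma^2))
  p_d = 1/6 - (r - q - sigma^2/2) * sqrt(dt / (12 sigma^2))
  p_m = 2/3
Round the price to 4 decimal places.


dt = T/N = 0.375000; dx = sigma*sqrt(3*dt) = 0.381838
u = exp(dx) = 1.464974; d = 1/u = 0.682606
p_u = 0.138284, p_m = 0.666667, p_d = 0.195049
Discount per step: exp(-r*dt) = 0.985851
Stock lattice S(k, j) with j the centered position index:
  k=0: S(0,+0) = 113.2800
  k=1: S(1,-1) = 77.3256; S(1,+0) = 113.2800; S(1,+1) = 165.9523
  k=2: S(2,-2) = 52.7829; S(2,-1) = 77.3256; S(2,+0) = 113.2800; S(2,+1) = 165.9523; S(2,+2) = 243.1158
Terminal payoffs V(N, j) = max(S_T - K, 0):
  V(2,-2) = 0.000000; V(2,-1) = 0.000000; V(2,+0) = 0.000000; V(2,+1) = 34.192282; V(2,+2) = 111.355820
Backward induction: V(k, j) = exp(-r*dt) * [p_u * V(k+1, j+1) + p_m * V(k+1, j) + p_d * V(k+1, j-1)]
  V(1,-1) = exp(-r*dt) * [p_u*0.000000 + p_m*0.000000 + p_d*0.000000] = 0.000000
  V(1,+0) = exp(-r*dt) * [p_u*34.192282 + p_m*0.000000 + p_d*0.000000] = 4.661352
  V(1,+1) = exp(-r*dt) * [p_u*111.355820 + p_m*34.192282 + p_d*0.000000] = 37.653204
  V(0,+0) = exp(-r*dt) * [p_u*37.653204 + p_m*4.661352 + p_d*0.000000] = 8.196771

Answer: Price = V(0,0) = 8.1968


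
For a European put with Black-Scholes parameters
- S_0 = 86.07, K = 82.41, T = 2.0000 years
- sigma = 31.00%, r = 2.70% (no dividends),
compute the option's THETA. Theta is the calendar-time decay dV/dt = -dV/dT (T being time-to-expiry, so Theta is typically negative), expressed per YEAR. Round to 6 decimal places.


Answer: Theta = -2.362461

Derivation:
d1 = 0.4414949605; d2 = 0.0030887562
phi(d1) = 0.3618963503; exp(-qT) = 1.0000000000; exp(-rT) = 0.9474321065
Theta = -S*exp(-qT)*phi(d1)*sigma/(2*sqrt(T)) + r*K*exp(-rT)*N(-d2) - q*S*exp(-qT)*N(-d1)
N(-d1) = 0.3294273545; N(-d2) = 0.4987677665; sqrt(T) = 1.4142135624
Term 1 = -86.0700 * 1.0000000000 * 0.3618963503 * 0.3100 / (2 * 1.4142135624) = -3.4139150219
Term 2 = 0.0270 * 82.4100 * 0.9474321065 * 0.4987677665 = 1.0514537038
Term 3 = 0 (no dividend yield, q = 0)
Theta = -3.4139150219 + (1.0514537038) + (0.0000000000) = -2.362461


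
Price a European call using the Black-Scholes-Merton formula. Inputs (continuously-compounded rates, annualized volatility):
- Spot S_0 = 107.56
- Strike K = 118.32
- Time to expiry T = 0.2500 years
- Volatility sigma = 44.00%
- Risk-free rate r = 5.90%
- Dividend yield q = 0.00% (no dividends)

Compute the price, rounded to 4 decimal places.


Answer: Price = 5.9512

Derivation:
d1 = (ln(S/K) + (r - q + 0.5*sigma^2) * T) / (sigma * sqrt(T)) = -0.25633630
d2 = d1 - sigma * sqrt(T) = -0.47633630
exp(-rT) = 0.98535825; exp(-qT) = 1.00000000
C = S_0 * exp(-qT) * N(d1) - K * exp(-rT) * N(d2)
N(d1) = 0.39884558; N(d2) = 0.31691740
C = 107.5600 * 1.00000000 * 0.39884558 - 118.3200 * 0.98535825 * 0.31691740 = 5.9512


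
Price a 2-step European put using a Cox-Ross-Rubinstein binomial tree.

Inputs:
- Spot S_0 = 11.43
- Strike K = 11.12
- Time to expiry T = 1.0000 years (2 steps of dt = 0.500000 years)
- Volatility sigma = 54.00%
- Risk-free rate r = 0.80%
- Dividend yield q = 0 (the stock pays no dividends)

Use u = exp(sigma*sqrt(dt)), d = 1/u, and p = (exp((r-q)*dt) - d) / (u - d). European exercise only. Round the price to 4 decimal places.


dt = T/N = 0.500000
u = exp(sigma*sqrt(dt)) = 1.464974; d = 1/u = 0.682606
p = (exp((r-q)*dt) - d) / (u - d) = 0.410807
Discount per step: exp(-r*dt) = 0.996008
Stock lattice S(k, i) with i counting down-moves:
  k=0: S(0,0) = 11.4300
  k=1: S(1,0) = 16.7447; S(1,1) = 7.8022
  k=2: S(2,0) = 24.5305; S(2,1) = 11.4300; S(2,2) = 5.3258
Terminal payoffs V(N, i) = max(K - S_T, 0):
  V(2,0) = 0.000000; V(2,1) = 0.000000; V(2,2) = 5.794183
Backward induction: V(k, i) = exp(-r*dt) * [p * V(k+1, i) + (1-p) * V(k+1, i+1)].
  V(1,0) = exp(-r*dt) * [p*0.000000 + (1-p)*0.000000] = 0.000000
  V(1,1) = exp(-r*dt) * [p*0.000000 + (1-p)*5.794183] = 3.400266
  V(0,0) = exp(-r*dt) * [p*0.000000 + (1-p)*3.400266] = 1.995416

Answer: Price = V(0,0) = 1.9954


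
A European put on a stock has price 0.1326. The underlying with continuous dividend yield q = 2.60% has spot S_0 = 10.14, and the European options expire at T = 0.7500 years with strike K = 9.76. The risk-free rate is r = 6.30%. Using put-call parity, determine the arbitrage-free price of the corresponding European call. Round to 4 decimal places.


Put-call parity: C - P = S_0 * exp(-qT) - K * exp(-rT).
S_0 * exp(-qT) = 10.1400 * 0.98068890 = 9.94418540
K * exp(-rT) = 9.7600 * 0.95384891 = 9.30956532
C = P + S*exp(-qT) - K*exp(-rT)
C = 0.1326 + 9.94418540 - 9.30956532 = 0.7672

Answer: Call price = 0.7672


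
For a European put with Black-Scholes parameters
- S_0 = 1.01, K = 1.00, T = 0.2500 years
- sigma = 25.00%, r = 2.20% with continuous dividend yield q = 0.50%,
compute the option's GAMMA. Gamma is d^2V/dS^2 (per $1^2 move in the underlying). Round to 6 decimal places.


d1 = 0.1761026468; d2 = 0.0511026468
phi(d1) = 0.3928039666; exp(-qT) = 0.9987507809; exp(-rT) = 0.9945150973
Gamma = exp(-qT) * phi(d1) / (S * sigma * sqrt(T)) = 0.9987507809 * 0.3928039666 / (1.0100 * 0.2500 * 0.5000000000) = 3.107432

Answer: Gamma = 3.107432


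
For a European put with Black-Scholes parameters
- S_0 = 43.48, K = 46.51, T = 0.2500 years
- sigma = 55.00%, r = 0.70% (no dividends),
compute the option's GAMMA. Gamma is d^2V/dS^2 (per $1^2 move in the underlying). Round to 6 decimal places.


Answer: Gamma = 0.033195

Derivation:
d1 = -0.1011046581; d2 = -0.3761046581
phi(d1) = 0.3969084580; exp(-qT) = 1.0000000000; exp(-rT) = 0.9982515304
Gamma = exp(-qT) * phi(d1) / (S * sigma * sqrt(T)) = 1.0000000000 * 0.3969084580 / (43.4800 * 0.5500 * 0.5000000000) = 0.033195


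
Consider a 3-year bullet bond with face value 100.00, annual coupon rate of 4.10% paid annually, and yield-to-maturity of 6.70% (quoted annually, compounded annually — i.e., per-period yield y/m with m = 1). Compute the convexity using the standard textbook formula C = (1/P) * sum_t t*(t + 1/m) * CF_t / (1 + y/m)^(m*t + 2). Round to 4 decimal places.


Coupon per period c = face * coupon_rate / m = 4.100000
Periods per year m = 1; per-period yield y/m = 0.067000
Number of cashflows N = 3
Cashflows (t years, CF_t, discount factor 1/(1+y/m)^(m*t), PV):
  t = 1.0000: CF_t = 4.100000, DF = 0.937207, PV = 3.842549
  t = 2.0000: CF_t = 4.100000, DF = 0.878357, PV = 3.601264
  t = 3.0000: CF_t = 104.100000, DF = 0.823203, PV = 85.695392
Price P = sum_t PV_t = 93.139206
Convexity numerator sum_t t*(t + 1/m) * CF_t / (1+y/m)^(m*t + 2):
  t = 1.0000: term = 6.750261
  t = 2.0000: term = 18.979179
  t = 3.0000: term = 903.253969
Convexity = (1/P) * sum = 928.983409 / 93.139206 = 9.974139

Answer: Convexity = 9.9741


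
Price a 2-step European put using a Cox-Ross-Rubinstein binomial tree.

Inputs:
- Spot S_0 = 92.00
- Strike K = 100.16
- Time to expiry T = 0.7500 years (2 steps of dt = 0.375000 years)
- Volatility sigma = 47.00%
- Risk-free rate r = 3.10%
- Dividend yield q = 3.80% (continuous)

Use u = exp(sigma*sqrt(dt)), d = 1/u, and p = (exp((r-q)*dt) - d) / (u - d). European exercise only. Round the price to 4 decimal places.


Answer: Price = V(0,0) = 19.5883

Derivation:
dt = T/N = 0.375000
u = exp(sigma*sqrt(dt)) = 1.333511; d = 1/u = 0.749900
p = (exp((r-q)*dt) - d) / (u - d) = 0.424047
Discount per step: exp(-r*dt) = 0.988442
Stock lattice S(k, i) with i counting down-moves:
  k=0: S(0,0) = 92.0000
  k=1: S(1,0) = 122.6830; S(1,1) = 68.9908
  k=2: S(2,0) = 163.5991; S(2,1) = 92.0000; S(2,2) = 51.7362
Terminal payoffs V(N, i) = max(K - S_T, 0):
  V(2,0) = 0.000000; V(2,1) = 8.160000; V(2,2) = 48.423761
Backward induction: V(k, i) = exp(-r*dt) * [p * V(k+1, i) + (1-p) * V(k+1, i+1)].
  V(1,0) = exp(-r*dt) * [p*0.000000 + (1-p)*8.160000] = 4.645459
  V(1,1) = exp(-r*dt) * [p*8.160000 + (1-p)*48.423761] = 30.987704
  V(0,0) = exp(-r*dt) * [p*4.645459 + (1-p)*30.987704] = 19.588314


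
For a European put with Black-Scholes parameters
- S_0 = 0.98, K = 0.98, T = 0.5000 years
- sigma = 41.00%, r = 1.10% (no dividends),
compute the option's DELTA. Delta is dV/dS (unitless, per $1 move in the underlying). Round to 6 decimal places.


Answer: Delta = -0.434894

Derivation:
d1 = 0.1639280477; d2 = -0.1259857326
phi(d1) = 0.3936178613; exp(-qT) = 1.0000000000; exp(-rT) = 0.9945150973
N(-d1) = 0.4348938935
Delta = -exp(-qT) * N(-d1) = -1.0000000000 * 0.4348938935 = -0.434894


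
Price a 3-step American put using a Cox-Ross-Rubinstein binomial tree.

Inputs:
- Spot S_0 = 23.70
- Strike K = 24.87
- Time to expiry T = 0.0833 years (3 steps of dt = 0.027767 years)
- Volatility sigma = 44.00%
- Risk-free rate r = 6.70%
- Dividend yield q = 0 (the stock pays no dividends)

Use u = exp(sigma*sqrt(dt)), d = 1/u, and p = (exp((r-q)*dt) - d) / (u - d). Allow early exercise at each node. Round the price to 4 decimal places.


Answer: Price = V(0,0) = 1.8367

Derivation:
dt = T/N = 0.027767
u = exp(sigma*sqrt(dt)) = 1.076073; d = 1/u = 0.929305
p = (exp((r-q)*dt) - d) / (u - d) = 0.494366
Discount per step: exp(-r*dt) = 0.998141
Stock lattice S(k, i) with i counting down-moves:
  k=0: S(0,0) = 23.7000
  k=1: S(1,0) = 25.5029; S(1,1) = 22.0245
  k=2: S(2,0) = 27.4430; S(2,1) = 23.7000; S(2,2) = 20.4675
  k=3: S(3,0) = 29.5307; S(3,1) = 25.5029; S(3,2) = 22.0245; S(3,3) = 19.0205
Terminal payoffs V(N, i) = max(K - S_T, 0):
  V(3,0) = 0.000000; V(3,1) = 0.000000; V(3,2) = 2.845480; V(3,3) = 5.849468
Backward induction: V(k, i) = exp(-r*dt) * [p * V(k+1, i) + (1-p) * V(k+1, i+1)]; then take max(V_cont, immediate exercise) for American.
  V(2,0) = exp(-r*dt) * [p*0.000000 + (1-p)*0.000000] = 0.000000; exercise = 0.000000; V(2,0) = max -> 0.000000
  V(2,1) = exp(-r*dt) * [p*0.000000 + (1-p)*2.845480] = 1.436098; exercise = 1.170000; V(2,1) = max -> 1.436098
  V(2,2) = exp(-r*dt) * [p*2.845480 + (1-p)*5.849468] = 4.356287; exercise = 4.402511; V(2,2) = max -> 4.402511
  V(1,0) = exp(-r*dt) * [p*0.000000 + (1-p)*1.436098] = 0.724790; exercise = 0.000000; V(1,0) = max -> 0.724790
  V(1,1) = exp(-r*dt) * [p*1.436098 + (1-p)*4.402511] = 2.930561; exercise = 2.845480; V(1,1) = max -> 2.930561
  V(0,0) = exp(-r*dt) * [p*0.724790 + (1-p)*2.930561] = 1.836683; exercise = 1.170000; V(0,0) = max -> 1.836683
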